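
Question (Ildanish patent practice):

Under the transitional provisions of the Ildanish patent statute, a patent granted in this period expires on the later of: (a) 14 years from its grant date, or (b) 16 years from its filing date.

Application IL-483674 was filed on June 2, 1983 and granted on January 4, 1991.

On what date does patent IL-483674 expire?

(a) grant + 14 years → 4 January 2005.
(b) filing + 16 years → 2 June 1999.
Later of the two: 4 January 2005.

January 4, 2005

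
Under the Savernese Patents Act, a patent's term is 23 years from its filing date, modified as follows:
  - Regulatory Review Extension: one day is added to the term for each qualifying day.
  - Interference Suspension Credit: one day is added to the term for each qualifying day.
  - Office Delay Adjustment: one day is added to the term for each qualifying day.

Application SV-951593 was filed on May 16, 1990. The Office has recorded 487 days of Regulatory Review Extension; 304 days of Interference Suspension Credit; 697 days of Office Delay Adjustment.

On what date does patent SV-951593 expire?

Base term: filing date + 23 years → 16 May 2013.
Regulatory Review Extension: +487 days → 15 September 2014.
Interference Suspension Credit: +304 days → 16 July 2015.
Office Delay Adjustment: +697 days → 12 June 2017.

June 12, 2017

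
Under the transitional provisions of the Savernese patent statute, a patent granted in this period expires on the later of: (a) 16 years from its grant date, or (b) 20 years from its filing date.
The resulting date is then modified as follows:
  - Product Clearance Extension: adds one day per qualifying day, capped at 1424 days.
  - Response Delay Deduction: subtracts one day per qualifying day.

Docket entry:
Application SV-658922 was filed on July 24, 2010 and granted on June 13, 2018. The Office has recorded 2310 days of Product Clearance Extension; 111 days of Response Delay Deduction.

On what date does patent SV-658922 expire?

January 16, 2038

(a) grant + 16 years → 13 June 2034.
(b) filing + 20 years → 24 July 2030.
Later of the two: 13 June 2034.
Product Clearance Extension: 2310 days claimed exceeds the 1424-day cap, so +1424 days → 7 May 2038.
Response Delay Deduction: −111 days → 16 January 2038.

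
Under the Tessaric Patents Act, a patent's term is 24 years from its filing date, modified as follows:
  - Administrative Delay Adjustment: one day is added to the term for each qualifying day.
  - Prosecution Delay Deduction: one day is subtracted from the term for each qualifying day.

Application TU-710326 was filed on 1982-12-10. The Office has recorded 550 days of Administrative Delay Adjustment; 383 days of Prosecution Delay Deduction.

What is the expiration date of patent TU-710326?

Base term: filing date + 24 years → 10 December 2006.
Administrative Delay Adjustment: +550 days → 12 June 2008.
Prosecution Delay Deduction: −383 days → 26 May 2007.

2007-05-26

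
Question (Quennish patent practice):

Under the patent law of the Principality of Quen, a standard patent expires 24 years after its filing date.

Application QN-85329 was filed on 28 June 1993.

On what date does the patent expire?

Filing date + 24 years → 28 June 2017.

2017-06-28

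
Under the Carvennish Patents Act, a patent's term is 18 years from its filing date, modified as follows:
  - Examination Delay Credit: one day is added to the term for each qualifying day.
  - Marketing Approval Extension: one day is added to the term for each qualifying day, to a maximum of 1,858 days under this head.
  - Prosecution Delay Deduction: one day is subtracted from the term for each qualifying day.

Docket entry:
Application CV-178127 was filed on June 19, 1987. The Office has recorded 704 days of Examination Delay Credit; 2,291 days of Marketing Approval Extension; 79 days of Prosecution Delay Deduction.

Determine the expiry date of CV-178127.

Base term: filing date + 18 years → 19 June 2005.
Examination Delay Credit: +704 days → 24 May 2007.
Marketing Approval Extension: 2291 days claimed exceeds the 1858-day cap, so +1858 days → 24 June 2012.
Prosecution Delay Deduction: −79 days → 6 April 2012.

2012-04-06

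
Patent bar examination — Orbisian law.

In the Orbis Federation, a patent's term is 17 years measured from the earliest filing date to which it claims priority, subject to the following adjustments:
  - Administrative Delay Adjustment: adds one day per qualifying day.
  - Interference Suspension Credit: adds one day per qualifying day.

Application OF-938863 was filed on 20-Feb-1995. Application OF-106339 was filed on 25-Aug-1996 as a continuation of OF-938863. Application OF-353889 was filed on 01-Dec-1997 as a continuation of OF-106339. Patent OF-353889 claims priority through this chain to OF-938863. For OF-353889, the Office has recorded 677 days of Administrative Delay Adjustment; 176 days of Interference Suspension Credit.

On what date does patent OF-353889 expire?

2014-06-22

Earliest priority filing: 20 February 1995.
Base term: 20 February 1995 + 17 years → 20 February 2012.
Administrative Delay Adjustment: +677 days → 28 December 2013.
Interference Suspension Credit: +176 days → 22 June 2014.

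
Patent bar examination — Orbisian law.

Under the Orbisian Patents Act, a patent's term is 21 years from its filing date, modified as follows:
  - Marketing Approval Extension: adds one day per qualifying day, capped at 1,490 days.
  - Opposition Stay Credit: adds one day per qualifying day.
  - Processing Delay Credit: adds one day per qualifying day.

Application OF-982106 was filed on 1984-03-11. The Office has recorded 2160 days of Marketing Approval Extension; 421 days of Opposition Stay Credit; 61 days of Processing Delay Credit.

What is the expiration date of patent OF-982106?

August 4, 2010

Base term: filing date + 21 years → 11 March 2005.
Marketing Approval Extension: 2160 days claimed exceeds the 1490-day cap, so +1490 days → 9 April 2009.
Opposition Stay Credit: +421 days → 4 June 2010.
Processing Delay Credit: +61 days → 4 August 2010.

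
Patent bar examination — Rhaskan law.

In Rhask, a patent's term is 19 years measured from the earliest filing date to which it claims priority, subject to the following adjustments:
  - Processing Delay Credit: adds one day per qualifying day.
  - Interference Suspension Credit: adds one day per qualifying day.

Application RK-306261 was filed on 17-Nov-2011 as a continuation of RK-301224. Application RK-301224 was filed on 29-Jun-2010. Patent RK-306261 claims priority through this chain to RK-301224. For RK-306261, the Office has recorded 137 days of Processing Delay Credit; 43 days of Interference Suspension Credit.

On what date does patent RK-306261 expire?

December 26, 2029

Earliest priority filing: 29 June 2010.
Base term: 29 June 2010 + 19 years → 29 June 2029.
Processing Delay Credit: +137 days → 13 November 2029.
Interference Suspension Credit: +43 days → 26 December 2029.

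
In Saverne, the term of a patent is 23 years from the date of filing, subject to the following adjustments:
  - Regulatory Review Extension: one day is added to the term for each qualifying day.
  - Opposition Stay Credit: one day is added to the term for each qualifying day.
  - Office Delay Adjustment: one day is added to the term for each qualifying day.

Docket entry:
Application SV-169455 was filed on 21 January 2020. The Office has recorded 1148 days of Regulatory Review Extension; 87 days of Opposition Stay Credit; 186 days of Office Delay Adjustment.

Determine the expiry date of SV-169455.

Base term: filing date + 23 years → 21 January 2043.
Regulatory Review Extension: +1148 days → 14 March 2046.
Opposition Stay Credit: +87 days → 9 June 2046.
Office Delay Adjustment: +186 days → 12 December 2046.

2046-12-12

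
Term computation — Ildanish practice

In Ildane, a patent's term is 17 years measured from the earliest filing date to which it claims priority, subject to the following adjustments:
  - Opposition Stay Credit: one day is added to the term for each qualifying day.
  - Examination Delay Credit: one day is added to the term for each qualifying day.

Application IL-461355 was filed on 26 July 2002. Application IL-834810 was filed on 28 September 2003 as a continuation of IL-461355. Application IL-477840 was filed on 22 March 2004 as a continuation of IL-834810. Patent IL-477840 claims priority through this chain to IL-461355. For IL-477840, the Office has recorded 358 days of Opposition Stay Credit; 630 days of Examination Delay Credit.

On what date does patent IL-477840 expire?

Earliest priority filing: 26 July 2002.
Base term: 26 July 2002 + 17 years → 26 July 2019.
Opposition Stay Credit: +358 days → 18 July 2020.
Examination Delay Credit: +630 days → 9 April 2022.

2022-04-09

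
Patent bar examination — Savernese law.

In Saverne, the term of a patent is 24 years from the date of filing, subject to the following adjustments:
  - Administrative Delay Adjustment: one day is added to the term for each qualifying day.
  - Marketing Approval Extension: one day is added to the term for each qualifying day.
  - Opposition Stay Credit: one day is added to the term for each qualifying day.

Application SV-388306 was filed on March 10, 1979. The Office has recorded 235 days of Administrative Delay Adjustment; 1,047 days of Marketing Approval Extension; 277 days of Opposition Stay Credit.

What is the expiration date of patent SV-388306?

June 16, 2007

Base term: filing date + 24 years → 10 March 2003.
Administrative Delay Adjustment: +235 days → 31 October 2003.
Marketing Approval Extension: +1047 days → 12 September 2006.
Opposition Stay Credit: +277 days → 16 June 2007.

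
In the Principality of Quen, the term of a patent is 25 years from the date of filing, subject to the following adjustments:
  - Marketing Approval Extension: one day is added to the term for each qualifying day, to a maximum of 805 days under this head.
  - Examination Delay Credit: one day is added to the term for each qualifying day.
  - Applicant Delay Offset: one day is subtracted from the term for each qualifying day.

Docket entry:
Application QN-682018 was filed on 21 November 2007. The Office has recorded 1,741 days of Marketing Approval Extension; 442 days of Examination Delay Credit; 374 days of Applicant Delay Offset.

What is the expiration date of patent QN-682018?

Base term: filing date + 25 years → 21 November 2032.
Marketing Approval Extension: 1741 days claimed exceeds the 805-day cap, so +805 days → 4 February 2035.
Examination Delay Credit: +442 days → 21 April 2036.
Applicant Delay Offset: −374 days → 13 April 2035.

April 13, 2035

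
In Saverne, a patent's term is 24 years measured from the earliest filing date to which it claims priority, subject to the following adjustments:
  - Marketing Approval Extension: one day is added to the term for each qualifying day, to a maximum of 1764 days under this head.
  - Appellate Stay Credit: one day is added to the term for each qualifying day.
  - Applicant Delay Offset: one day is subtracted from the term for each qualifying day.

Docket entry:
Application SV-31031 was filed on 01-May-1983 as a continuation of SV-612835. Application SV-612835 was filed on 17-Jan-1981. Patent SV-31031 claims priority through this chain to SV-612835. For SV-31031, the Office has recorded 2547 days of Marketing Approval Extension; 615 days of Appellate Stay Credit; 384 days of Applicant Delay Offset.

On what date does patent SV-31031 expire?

Earliest priority filing: 17 January 1981.
Base term: 17 January 1981 + 24 years → 17 January 2005.
Marketing Approval Extension: 2547 days claimed exceeds the 1764-day cap, so +1764 days → 16 November 2009.
Appellate Stay Credit: +615 days → 24 July 2011.
Applicant Delay Offset: −384 days → 5 July 2010.

July 5, 2010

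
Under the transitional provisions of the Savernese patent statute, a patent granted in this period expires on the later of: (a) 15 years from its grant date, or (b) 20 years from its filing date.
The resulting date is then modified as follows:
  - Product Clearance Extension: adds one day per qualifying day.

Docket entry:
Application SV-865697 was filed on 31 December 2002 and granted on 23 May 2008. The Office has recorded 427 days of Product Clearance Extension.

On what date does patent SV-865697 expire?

(a) grant + 15 years → 23 May 2023.
(b) filing + 20 years → 31 December 2022.
Later of the two: 23 May 2023.
Product Clearance Extension: +427 days → 23 July 2024.

2024-07-23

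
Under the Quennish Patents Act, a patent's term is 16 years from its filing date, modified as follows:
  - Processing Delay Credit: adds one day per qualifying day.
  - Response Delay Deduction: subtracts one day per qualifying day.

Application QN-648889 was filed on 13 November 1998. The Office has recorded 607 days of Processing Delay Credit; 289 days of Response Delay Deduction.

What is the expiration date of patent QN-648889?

Base term: filing date + 16 years → 13 November 2014.
Processing Delay Credit: +607 days → 12 July 2016.
Response Delay Deduction: −289 days → 27 September 2015.

2015-09-27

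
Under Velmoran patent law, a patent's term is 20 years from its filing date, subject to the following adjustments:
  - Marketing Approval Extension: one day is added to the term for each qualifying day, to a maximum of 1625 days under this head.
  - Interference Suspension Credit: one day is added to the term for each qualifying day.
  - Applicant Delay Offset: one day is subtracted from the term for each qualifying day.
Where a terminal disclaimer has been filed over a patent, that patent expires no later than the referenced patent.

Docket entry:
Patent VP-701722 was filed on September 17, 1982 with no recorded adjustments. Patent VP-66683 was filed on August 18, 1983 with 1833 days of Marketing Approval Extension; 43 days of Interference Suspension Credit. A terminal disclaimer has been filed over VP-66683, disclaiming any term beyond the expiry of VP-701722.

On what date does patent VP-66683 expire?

2002-09-17

Natural term of VP-66683:
  Base: filing + 20 years → 18 August 2003.
  Marketing Approval Extension: 1833 days claimed exceeds the 1625-day cap, so +1625 days → 29 January 2008.
  Interference Suspension Credit: +43 days → 12 March 2008.
Expiry of referenced patent VP-701722:
  Base: filing + 20 years → 17 September 2002.
Terminal disclaimer: VP-66683 expires on the earlier of 12 March 2008 and 17 September 2002.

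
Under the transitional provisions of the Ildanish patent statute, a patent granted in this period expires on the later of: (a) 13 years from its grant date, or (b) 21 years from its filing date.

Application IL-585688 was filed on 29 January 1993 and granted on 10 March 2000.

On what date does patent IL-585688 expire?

2014-01-29

(a) grant + 13 years → 10 March 2013.
(b) filing + 21 years → 29 January 2014.
Later of the two: 29 January 2014.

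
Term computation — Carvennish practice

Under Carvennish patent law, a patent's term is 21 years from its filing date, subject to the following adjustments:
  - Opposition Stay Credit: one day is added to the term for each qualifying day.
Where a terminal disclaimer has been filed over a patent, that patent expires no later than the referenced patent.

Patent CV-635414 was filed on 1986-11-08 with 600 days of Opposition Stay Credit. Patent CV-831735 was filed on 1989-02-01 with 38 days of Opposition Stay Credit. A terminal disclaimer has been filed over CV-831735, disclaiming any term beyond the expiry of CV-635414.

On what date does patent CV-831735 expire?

Natural term of CV-831735:
  Base: filing + 21 years → 1 February 2010.
  Opposition Stay Credit: +38 days → 11 March 2010.
Expiry of referenced patent CV-635414:
  Base: filing + 21 years → 8 November 2007.
  Opposition Stay Credit: +600 days → 30 June 2009.
Terminal disclaimer: CV-831735 expires on the earlier of 11 March 2010 and 30 June 2009.

June 30, 2009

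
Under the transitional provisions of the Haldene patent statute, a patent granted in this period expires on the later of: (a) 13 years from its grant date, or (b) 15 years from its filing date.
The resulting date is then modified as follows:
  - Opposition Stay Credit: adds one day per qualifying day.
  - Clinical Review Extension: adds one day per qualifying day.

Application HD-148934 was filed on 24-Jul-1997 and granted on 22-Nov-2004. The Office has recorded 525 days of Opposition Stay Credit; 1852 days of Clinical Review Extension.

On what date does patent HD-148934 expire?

(a) grant + 13 years → 22 November 2017.
(b) filing + 15 years → 24 July 2012.
Later of the two: 22 November 2017.
Opposition Stay Credit: +525 days → 1 May 2019.
Clinical Review Extension: +1852 days → 26 May 2024.

2024-05-26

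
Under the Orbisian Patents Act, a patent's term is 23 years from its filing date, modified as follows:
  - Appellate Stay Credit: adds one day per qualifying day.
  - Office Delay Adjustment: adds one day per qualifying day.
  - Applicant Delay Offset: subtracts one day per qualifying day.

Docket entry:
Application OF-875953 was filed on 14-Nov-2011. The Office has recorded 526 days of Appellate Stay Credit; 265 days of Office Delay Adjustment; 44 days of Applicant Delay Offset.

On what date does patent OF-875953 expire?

Base term: filing date + 23 years → 14 November 2034.
Appellate Stay Credit: +526 days → 23 April 2036.
Office Delay Adjustment: +265 days → 13 January 2037.
Applicant Delay Offset: −44 days → 30 November 2036.

November 30, 2036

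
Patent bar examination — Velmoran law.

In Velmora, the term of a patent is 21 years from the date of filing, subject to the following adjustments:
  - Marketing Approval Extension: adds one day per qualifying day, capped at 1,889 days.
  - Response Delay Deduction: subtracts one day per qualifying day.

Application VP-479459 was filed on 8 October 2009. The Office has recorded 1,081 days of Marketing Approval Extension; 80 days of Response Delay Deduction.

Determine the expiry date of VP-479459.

Base term: filing date + 21 years → 8 October 2030.
Marketing Approval Extension: 1081 days (within the 1889-day cap) → +1081 days → 23 September 2033.
Response Delay Deduction: −80 days → 5 July 2033.

July 5, 2033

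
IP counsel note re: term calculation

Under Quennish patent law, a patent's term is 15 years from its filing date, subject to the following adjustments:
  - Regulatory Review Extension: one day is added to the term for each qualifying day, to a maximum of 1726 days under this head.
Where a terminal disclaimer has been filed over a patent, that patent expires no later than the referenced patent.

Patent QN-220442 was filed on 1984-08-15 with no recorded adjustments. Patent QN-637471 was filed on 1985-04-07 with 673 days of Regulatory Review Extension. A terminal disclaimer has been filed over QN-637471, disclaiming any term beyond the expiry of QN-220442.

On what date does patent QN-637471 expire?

August 15, 1999

Natural term of QN-637471:
  Base: filing + 15 years → 7 April 2000.
  Regulatory Review Extension: 673 days (within the 1726-day cap) → +673 days → 9 February 2002.
Expiry of referenced patent QN-220442:
  Base: filing + 15 years → 15 August 1999.
Terminal disclaimer: QN-637471 expires on the earlier of 9 February 2002 and 15 August 1999.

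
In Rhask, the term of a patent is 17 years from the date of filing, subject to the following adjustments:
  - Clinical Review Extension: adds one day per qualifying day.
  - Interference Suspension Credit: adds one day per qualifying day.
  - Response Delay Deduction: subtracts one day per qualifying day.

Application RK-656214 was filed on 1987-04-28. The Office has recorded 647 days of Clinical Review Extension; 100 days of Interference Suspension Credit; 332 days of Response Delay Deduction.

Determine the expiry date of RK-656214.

June 17, 2005

Base term: filing date + 17 years → 28 April 2004.
Clinical Review Extension: +647 days → 4 February 2006.
Interference Suspension Credit: +100 days → 15 May 2006.
Response Delay Deduction: −332 days → 17 June 2005.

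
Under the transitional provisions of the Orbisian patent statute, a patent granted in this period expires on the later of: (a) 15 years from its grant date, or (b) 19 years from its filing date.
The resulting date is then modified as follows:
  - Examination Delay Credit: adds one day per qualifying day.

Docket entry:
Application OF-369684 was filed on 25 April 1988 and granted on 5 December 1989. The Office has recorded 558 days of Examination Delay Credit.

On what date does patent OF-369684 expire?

(a) grant + 15 years → 5 December 2004.
(b) filing + 19 years → 25 April 2007.
Later of the two: 25 April 2007.
Examination Delay Credit: +558 days → 3 November 2008.

November 3, 2008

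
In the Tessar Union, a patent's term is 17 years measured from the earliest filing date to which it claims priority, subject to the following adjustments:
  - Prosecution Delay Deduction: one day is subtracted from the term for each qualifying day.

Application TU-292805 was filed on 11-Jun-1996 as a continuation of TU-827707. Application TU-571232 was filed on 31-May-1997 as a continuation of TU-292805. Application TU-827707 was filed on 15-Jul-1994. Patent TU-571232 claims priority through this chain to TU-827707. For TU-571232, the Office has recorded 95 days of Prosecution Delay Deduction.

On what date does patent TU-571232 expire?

Earliest priority filing: 15 July 1994.
Base term: 15 July 1994 + 17 years → 15 July 2011.
Prosecution Delay Deduction: −95 days → 11 April 2011.

April 11, 2011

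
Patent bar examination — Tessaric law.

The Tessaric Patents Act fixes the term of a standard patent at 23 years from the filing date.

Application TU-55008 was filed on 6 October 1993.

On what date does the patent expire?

Filing date + 23 years → 6 October 2016.

October 6, 2016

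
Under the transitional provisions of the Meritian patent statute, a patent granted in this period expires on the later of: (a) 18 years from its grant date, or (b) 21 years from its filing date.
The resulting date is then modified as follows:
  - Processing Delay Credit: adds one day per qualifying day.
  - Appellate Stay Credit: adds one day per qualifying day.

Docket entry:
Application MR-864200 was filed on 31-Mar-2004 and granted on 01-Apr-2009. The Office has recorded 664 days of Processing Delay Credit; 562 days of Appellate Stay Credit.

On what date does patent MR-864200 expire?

2030-08-09

(a) grant + 18 years → 1 April 2027.
(b) filing + 21 years → 31 March 2025.
Later of the two: 1 April 2027.
Processing Delay Credit: +664 days → 24 January 2029.
Appellate Stay Credit: +562 days → 9 August 2030.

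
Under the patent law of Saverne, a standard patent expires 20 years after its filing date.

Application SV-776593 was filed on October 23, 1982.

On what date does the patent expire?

2002-10-23

Filing date + 20 years → 23 October 2002.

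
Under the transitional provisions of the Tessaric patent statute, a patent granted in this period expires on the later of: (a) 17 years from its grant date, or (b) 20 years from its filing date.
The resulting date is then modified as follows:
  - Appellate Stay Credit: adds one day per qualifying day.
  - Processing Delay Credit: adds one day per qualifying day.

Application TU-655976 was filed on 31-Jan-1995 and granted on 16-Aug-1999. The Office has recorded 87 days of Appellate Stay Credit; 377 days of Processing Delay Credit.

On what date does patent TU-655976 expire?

November 23, 2017

(a) grant + 17 years → 16 August 2016.
(b) filing + 20 years → 31 January 2015.
Later of the two: 16 August 2016.
Appellate Stay Credit: +87 days → 11 November 2016.
Processing Delay Credit: +377 days → 23 November 2017.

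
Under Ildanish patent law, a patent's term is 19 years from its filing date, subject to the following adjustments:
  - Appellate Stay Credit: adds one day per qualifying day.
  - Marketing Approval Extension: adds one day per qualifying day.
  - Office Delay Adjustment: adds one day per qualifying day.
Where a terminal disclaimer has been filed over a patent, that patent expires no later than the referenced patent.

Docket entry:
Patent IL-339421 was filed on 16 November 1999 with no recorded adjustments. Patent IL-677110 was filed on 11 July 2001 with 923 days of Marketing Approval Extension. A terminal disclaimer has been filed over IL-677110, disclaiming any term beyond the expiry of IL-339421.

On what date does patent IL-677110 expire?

Natural term of IL-677110:
  Base: filing + 19 years → 11 July 2020.
  Marketing Approval Extension: +923 days → 20 January 2023.
Expiry of referenced patent IL-339421:
  Base: filing + 19 years → 16 November 2018.
Terminal disclaimer: IL-677110 expires on the earlier of 20 January 2023 and 16 November 2018.

2018-11-16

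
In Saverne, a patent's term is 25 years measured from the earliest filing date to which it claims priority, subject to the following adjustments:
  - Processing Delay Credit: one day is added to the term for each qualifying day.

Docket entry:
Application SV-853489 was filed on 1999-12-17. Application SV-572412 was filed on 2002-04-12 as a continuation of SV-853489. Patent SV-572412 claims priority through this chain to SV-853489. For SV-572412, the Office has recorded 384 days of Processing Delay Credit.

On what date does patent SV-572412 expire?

Earliest priority filing: 17 December 1999.
Base term: 17 December 1999 + 25 years → 17 December 2024.
Processing Delay Credit: +384 days → 5 January 2026.

2026-01-05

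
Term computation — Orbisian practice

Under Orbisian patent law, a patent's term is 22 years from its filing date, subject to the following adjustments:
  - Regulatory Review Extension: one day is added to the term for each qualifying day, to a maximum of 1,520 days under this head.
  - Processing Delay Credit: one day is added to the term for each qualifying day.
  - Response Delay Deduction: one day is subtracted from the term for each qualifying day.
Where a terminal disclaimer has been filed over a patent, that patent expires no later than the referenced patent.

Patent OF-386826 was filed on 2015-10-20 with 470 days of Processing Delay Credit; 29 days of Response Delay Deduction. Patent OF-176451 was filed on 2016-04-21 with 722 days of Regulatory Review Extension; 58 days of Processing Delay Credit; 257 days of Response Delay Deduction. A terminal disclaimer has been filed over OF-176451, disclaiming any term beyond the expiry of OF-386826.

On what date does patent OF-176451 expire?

Natural term of OF-176451:
  Base: filing + 22 years → 21 April 2038.
  Regulatory Review Extension: 722 days (within the 1520-day cap) → +722 days → 12 April 2040.
  Processing Delay Credit: +58 days → 9 June 2040.
  Response Delay Deduction: −257 days → 26 September 2039.
Expiry of referenced patent OF-386826:
  Base: filing + 22 years → 20 October 2037.
  Processing Delay Credit: +470 days → 2 February 2039.
  Response Delay Deduction: −29 days → 4 January 2039.
Terminal disclaimer: OF-176451 expires on the earlier of 26 September 2039 and 4 January 2039.

January 4, 2039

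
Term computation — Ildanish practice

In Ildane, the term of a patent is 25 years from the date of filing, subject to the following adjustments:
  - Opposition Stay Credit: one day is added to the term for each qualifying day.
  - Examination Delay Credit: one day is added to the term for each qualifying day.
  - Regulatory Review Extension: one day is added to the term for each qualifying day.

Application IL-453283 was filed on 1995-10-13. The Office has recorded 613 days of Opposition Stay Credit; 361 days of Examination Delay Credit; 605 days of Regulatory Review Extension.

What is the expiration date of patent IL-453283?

Base term: filing date + 25 years → 13 October 2020.
Opposition Stay Credit: +613 days → 18 June 2022.
Examination Delay Credit: +361 days → 14 June 2023.
Regulatory Review Extension: +605 days → 8 February 2025.

2025-02-08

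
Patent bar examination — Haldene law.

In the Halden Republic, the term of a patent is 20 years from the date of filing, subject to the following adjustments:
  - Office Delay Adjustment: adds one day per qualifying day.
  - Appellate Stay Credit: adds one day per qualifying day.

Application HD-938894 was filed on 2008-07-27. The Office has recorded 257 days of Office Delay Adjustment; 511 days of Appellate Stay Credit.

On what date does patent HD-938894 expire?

Base term: filing date + 20 years → 27 July 2028.
Office Delay Adjustment: +257 days → 10 April 2029.
Appellate Stay Credit: +511 days → 3 September 2030.

2030-09-03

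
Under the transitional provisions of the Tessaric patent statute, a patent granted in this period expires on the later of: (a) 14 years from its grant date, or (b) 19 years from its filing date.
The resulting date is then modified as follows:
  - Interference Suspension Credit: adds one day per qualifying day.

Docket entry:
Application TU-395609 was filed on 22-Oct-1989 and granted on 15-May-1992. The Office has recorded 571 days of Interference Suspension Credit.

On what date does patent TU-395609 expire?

(a) grant + 14 years → 15 May 2006.
(b) filing + 19 years → 22 October 2008.
Later of the two: 22 October 2008.
Interference Suspension Credit: +571 days → 16 May 2010.

May 16, 2010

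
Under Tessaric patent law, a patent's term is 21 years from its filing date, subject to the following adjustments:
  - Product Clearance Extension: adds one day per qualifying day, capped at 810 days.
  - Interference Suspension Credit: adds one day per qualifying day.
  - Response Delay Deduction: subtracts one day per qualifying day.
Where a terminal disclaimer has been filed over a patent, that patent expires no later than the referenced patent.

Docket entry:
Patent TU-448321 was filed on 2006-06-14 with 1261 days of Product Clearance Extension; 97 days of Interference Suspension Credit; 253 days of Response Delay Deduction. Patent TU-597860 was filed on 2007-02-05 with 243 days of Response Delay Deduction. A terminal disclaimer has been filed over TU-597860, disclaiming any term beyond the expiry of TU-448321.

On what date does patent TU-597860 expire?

June 7, 2027

Natural term of TU-597860:
  Base: filing + 21 years → 5 February 2028.
  Response Delay Deduction: −243 days → 7 June 2027.
Expiry of referenced patent TU-448321:
  Base: filing + 21 years → 14 June 2027.
  Product Clearance Extension: 1261 days claimed exceeds the 810-day cap, so +810 days → 1 September 2029.
  Interference Suspension Credit: +97 days → 7 December 2029.
  Response Delay Deduction: −253 days → 29 March 2029.
Terminal disclaimer: TU-597860 expires on the earlier of 7 June 2027 and 29 March 2029.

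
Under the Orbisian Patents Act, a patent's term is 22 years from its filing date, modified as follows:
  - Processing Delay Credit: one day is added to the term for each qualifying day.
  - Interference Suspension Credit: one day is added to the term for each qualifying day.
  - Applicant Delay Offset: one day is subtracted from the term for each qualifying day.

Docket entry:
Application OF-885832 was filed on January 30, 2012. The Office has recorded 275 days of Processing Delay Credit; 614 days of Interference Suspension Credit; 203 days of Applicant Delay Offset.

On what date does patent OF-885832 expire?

Base term: filing date + 22 years → 30 January 2034.
Processing Delay Credit: +275 days → 1 November 2034.
Interference Suspension Credit: +614 days → 7 July 2036.
Applicant Delay Offset: −203 days → 17 December 2035.

2035-12-17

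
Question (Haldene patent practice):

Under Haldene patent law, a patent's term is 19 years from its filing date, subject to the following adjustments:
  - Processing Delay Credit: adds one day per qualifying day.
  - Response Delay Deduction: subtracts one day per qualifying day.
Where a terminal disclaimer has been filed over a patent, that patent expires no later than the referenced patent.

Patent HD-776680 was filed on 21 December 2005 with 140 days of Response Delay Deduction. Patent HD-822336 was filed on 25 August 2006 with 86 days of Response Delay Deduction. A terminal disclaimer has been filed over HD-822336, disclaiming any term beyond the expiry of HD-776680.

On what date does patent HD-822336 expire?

2024-08-03

Natural term of HD-822336:
  Base: filing + 19 years → 25 August 2025.
  Response Delay Deduction: −86 days → 31 May 2025.
Expiry of referenced patent HD-776680:
  Base: filing + 19 years → 21 December 2024.
  Response Delay Deduction: −140 days → 3 August 2024.
Terminal disclaimer: HD-822336 expires on the earlier of 31 May 2025 and 3 August 2024.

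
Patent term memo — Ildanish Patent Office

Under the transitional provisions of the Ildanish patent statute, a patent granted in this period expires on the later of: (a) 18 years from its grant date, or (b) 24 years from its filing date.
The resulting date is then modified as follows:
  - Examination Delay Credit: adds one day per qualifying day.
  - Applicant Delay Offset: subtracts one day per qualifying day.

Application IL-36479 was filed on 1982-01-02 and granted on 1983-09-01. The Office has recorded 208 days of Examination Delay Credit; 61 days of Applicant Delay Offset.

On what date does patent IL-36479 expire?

May 29, 2006

(a) grant + 18 years → 1 September 2001.
(b) filing + 24 years → 2 January 2006.
Later of the two: 2 January 2006.
Examination Delay Credit: +208 days → 29 July 2006.
Applicant Delay Offset: −61 days → 29 May 2006.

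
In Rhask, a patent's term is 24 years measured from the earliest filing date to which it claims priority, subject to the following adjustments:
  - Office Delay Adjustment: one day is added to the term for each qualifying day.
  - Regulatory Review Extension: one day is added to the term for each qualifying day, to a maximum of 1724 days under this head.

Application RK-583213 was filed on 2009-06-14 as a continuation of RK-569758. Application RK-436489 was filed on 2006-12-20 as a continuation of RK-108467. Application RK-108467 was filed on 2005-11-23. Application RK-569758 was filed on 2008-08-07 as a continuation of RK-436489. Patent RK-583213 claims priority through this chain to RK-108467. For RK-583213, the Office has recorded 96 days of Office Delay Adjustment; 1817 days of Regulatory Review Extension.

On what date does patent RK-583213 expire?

Earliest priority filing: 23 November 2005.
Base term: 23 November 2005 + 24 years → 23 November 2029.
Office Delay Adjustment: +96 days → 27 February 2030.
Regulatory Review Extension: 1817 days claimed exceeds the 1724-day cap, so +1724 days → 17 November 2034.

2034-11-17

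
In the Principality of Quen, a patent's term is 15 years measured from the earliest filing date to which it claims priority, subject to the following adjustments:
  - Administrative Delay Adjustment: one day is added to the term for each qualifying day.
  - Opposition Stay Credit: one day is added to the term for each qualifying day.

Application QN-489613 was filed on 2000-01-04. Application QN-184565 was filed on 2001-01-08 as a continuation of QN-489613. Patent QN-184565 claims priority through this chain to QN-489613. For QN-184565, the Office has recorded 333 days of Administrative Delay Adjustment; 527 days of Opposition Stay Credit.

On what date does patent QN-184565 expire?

Earliest priority filing: 4 January 2000.
Base term: 4 January 2000 + 15 years → 4 January 2015.
Administrative Delay Adjustment: +333 days → 3 December 2015.
Opposition Stay Credit: +527 days → 13 May 2017.

2017-05-13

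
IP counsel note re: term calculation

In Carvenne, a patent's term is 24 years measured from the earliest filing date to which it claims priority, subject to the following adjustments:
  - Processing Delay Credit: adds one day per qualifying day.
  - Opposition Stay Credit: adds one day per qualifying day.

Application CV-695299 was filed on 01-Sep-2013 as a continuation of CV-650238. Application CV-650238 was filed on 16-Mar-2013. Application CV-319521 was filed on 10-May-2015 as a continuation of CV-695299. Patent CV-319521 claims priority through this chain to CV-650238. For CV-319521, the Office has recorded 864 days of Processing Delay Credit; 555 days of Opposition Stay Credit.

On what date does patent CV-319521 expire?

February 2, 2041

Earliest priority filing: 16 March 2013.
Base term: 16 March 2013 + 24 years → 16 March 2037.
Processing Delay Credit: +864 days → 28 July 2039.
Opposition Stay Credit: +555 days → 2 February 2041.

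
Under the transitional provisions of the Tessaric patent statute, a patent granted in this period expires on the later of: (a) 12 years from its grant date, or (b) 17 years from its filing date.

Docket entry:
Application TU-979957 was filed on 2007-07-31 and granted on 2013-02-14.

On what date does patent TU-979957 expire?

February 14, 2025

(a) grant + 12 years → 14 February 2025.
(b) filing + 17 years → 31 July 2024.
Later of the two: 14 February 2025.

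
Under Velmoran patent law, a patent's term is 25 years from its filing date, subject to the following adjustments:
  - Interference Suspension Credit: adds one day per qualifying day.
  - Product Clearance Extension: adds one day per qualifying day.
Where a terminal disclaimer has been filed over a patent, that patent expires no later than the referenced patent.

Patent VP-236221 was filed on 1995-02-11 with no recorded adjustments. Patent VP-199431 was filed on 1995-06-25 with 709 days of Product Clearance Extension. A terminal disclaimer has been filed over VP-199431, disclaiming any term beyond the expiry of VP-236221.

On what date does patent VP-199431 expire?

Natural term of VP-199431:
  Base: filing + 25 years → 25 June 2020.
  Product Clearance Extension: +709 days → 4 June 2022.
Expiry of referenced patent VP-236221:
  Base: filing + 25 years → 11 February 2020.
Terminal disclaimer: VP-199431 expires on the earlier of 4 June 2022 and 11 February 2020.

2020-02-11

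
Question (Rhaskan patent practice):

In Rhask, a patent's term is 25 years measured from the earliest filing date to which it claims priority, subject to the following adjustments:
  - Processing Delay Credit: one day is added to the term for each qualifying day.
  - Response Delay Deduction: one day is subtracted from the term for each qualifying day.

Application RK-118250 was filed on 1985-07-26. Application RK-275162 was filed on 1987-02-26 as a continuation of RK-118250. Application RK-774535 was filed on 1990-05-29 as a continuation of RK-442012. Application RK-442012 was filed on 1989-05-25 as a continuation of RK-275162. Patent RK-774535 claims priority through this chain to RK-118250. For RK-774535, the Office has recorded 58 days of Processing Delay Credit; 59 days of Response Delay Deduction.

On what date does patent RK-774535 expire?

July 25, 2010

Earliest priority filing: 26 July 1985.
Base term: 26 July 1985 + 25 years → 26 July 2010.
Processing Delay Credit: +58 days → 22 September 2010.
Response Delay Deduction: −59 days → 25 July 2010.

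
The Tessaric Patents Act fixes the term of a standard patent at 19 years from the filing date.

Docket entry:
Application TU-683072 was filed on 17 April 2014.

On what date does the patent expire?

April 17, 2033

Filing date + 19 years → 17 April 2033.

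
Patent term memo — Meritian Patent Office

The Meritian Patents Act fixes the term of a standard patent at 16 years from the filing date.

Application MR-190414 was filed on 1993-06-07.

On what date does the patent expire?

Filing date + 16 years → 7 June 2009.

June 7, 2009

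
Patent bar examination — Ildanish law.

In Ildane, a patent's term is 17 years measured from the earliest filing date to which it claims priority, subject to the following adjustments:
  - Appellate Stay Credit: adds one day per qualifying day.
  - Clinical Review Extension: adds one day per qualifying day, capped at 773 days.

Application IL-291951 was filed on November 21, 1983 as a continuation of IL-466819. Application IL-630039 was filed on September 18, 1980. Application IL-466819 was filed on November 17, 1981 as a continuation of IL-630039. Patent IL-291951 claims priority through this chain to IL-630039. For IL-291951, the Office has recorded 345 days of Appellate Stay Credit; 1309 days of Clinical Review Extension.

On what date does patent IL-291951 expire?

Earliest priority filing: 18 September 1980.
Base term: 18 September 1980 + 17 years → 18 September 1997.
Appellate Stay Credit: +345 days → 29 August 1998.
Clinical Review Extension: 1309 days claimed exceeds the 773-day cap, so +773 days → 10 October 2000.

October 10, 2000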